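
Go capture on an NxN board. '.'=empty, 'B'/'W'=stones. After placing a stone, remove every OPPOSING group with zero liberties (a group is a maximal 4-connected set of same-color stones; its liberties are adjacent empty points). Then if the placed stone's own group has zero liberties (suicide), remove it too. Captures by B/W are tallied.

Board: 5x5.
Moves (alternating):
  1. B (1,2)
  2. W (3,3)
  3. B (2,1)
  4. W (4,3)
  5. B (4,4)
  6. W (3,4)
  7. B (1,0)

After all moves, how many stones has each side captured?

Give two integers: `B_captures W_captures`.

Answer: 0 1

Derivation:
Move 1: B@(1,2) -> caps B=0 W=0
Move 2: W@(3,3) -> caps B=0 W=0
Move 3: B@(2,1) -> caps B=0 W=0
Move 4: W@(4,3) -> caps B=0 W=0
Move 5: B@(4,4) -> caps B=0 W=0
Move 6: W@(3,4) -> caps B=0 W=1
Move 7: B@(1,0) -> caps B=0 W=1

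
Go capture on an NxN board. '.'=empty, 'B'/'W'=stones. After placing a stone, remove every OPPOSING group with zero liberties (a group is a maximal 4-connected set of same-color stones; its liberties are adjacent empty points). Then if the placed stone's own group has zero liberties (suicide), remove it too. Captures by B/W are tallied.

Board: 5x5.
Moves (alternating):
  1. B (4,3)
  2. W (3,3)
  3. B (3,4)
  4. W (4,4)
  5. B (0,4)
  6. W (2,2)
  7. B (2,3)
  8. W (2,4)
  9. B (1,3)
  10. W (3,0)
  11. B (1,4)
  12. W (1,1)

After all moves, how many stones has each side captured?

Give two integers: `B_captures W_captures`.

Answer: 1 0

Derivation:
Move 1: B@(4,3) -> caps B=0 W=0
Move 2: W@(3,3) -> caps B=0 W=0
Move 3: B@(3,4) -> caps B=0 W=0
Move 4: W@(4,4) -> caps B=0 W=0
Move 5: B@(0,4) -> caps B=0 W=0
Move 6: W@(2,2) -> caps B=0 W=0
Move 7: B@(2,3) -> caps B=0 W=0
Move 8: W@(2,4) -> caps B=0 W=0
Move 9: B@(1,3) -> caps B=0 W=0
Move 10: W@(3,0) -> caps B=0 W=0
Move 11: B@(1,4) -> caps B=1 W=0
Move 12: W@(1,1) -> caps B=1 W=0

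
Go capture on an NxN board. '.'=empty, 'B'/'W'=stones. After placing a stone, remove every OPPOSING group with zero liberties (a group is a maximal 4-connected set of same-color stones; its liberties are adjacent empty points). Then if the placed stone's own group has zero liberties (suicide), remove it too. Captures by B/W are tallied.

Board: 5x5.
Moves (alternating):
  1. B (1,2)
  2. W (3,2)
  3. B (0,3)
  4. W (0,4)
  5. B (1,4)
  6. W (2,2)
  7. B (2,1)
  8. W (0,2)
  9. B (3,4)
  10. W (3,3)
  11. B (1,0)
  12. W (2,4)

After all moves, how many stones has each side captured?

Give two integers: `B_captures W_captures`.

Move 1: B@(1,2) -> caps B=0 W=0
Move 2: W@(3,2) -> caps B=0 W=0
Move 3: B@(0,3) -> caps B=0 W=0
Move 4: W@(0,4) -> caps B=0 W=0
Move 5: B@(1,4) -> caps B=1 W=0
Move 6: W@(2,2) -> caps B=1 W=0
Move 7: B@(2,1) -> caps B=1 W=0
Move 8: W@(0,2) -> caps B=1 W=0
Move 9: B@(3,4) -> caps B=1 W=0
Move 10: W@(3,3) -> caps B=1 W=0
Move 11: B@(1,0) -> caps B=1 W=0
Move 12: W@(2,4) -> caps B=1 W=0

Answer: 1 0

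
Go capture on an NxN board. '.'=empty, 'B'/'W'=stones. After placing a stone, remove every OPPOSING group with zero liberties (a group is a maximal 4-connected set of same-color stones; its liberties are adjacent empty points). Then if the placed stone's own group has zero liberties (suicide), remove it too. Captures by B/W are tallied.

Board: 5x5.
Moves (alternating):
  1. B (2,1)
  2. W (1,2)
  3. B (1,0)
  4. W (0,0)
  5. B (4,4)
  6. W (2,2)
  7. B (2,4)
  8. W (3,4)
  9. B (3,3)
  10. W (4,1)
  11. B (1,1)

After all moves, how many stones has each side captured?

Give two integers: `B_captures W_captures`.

Move 1: B@(2,1) -> caps B=0 W=0
Move 2: W@(1,2) -> caps B=0 W=0
Move 3: B@(1,0) -> caps B=0 W=0
Move 4: W@(0,0) -> caps B=0 W=0
Move 5: B@(4,4) -> caps B=0 W=0
Move 6: W@(2,2) -> caps B=0 W=0
Move 7: B@(2,4) -> caps B=0 W=0
Move 8: W@(3,4) -> caps B=0 W=0
Move 9: B@(3,3) -> caps B=1 W=0
Move 10: W@(4,1) -> caps B=1 W=0
Move 11: B@(1,1) -> caps B=1 W=0

Answer: 1 0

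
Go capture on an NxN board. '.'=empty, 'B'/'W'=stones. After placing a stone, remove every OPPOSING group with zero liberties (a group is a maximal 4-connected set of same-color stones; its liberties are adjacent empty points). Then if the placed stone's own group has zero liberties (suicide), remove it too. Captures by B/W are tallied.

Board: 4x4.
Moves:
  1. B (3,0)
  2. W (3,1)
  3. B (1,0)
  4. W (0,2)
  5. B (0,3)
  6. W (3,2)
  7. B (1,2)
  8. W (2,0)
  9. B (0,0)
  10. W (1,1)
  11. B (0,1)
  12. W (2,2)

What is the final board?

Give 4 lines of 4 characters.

Move 1: B@(3,0) -> caps B=0 W=0
Move 2: W@(3,1) -> caps B=0 W=0
Move 3: B@(1,0) -> caps B=0 W=0
Move 4: W@(0,2) -> caps B=0 W=0
Move 5: B@(0,3) -> caps B=0 W=0
Move 6: W@(3,2) -> caps B=0 W=0
Move 7: B@(1,2) -> caps B=0 W=0
Move 8: W@(2,0) -> caps B=0 W=1
Move 9: B@(0,0) -> caps B=0 W=1
Move 10: W@(1,1) -> caps B=0 W=1
Move 11: B@(0,1) -> caps B=1 W=1
Move 12: W@(2,2) -> caps B=1 W=1

Answer: BB.B
BWB.
W.W.
.WW.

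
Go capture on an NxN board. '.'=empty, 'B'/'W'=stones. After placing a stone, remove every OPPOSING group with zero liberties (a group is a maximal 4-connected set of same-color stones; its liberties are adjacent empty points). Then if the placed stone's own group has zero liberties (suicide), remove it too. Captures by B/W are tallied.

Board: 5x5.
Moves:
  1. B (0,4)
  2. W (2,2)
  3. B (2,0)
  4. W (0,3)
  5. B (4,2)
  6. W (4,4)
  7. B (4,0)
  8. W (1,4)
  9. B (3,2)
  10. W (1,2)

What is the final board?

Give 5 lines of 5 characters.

Answer: ...W.
..W.W
B.W..
..B..
B.B.W

Derivation:
Move 1: B@(0,4) -> caps B=0 W=0
Move 2: W@(2,2) -> caps B=0 W=0
Move 3: B@(2,0) -> caps B=0 W=0
Move 4: W@(0,3) -> caps B=0 W=0
Move 5: B@(4,2) -> caps B=0 W=0
Move 6: W@(4,4) -> caps B=0 W=0
Move 7: B@(4,0) -> caps B=0 W=0
Move 8: W@(1,4) -> caps B=0 W=1
Move 9: B@(3,2) -> caps B=0 W=1
Move 10: W@(1,2) -> caps B=0 W=1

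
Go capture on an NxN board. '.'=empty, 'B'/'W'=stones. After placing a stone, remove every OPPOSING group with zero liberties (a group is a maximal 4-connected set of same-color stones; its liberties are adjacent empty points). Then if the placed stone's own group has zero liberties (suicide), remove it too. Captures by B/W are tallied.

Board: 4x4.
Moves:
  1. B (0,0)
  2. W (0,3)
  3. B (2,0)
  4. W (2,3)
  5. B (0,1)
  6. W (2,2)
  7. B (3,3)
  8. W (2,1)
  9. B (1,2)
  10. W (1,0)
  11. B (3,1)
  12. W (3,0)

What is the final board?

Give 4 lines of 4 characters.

Answer: BB.W
W.B.
.WWW
WB.B

Derivation:
Move 1: B@(0,0) -> caps B=0 W=0
Move 2: W@(0,3) -> caps B=0 W=0
Move 3: B@(2,0) -> caps B=0 W=0
Move 4: W@(2,3) -> caps B=0 W=0
Move 5: B@(0,1) -> caps B=0 W=0
Move 6: W@(2,2) -> caps B=0 W=0
Move 7: B@(3,3) -> caps B=0 W=0
Move 8: W@(2,1) -> caps B=0 W=0
Move 9: B@(1,2) -> caps B=0 W=0
Move 10: W@(1,0) -> caps B=0 W=0
Move 11: B@(3,1) -> caps B=0 W=0
Move 12: W@(3,0) -> caps B=0 W=1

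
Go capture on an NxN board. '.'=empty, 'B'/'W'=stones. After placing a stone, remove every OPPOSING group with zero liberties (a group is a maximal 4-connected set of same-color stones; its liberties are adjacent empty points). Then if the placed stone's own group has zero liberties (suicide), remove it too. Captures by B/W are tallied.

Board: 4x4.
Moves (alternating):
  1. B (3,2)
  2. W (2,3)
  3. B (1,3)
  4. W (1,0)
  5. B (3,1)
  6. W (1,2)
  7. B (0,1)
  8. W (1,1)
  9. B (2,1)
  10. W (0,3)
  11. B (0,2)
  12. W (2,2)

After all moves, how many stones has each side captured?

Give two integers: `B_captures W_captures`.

Move 1: B@(3,2) -> caps B=0 W=0
Move 2: W@(2,3) -> caps B=0 W=0
Move 3: B@(1,3) -> caps B=0 W=0
Move 4: W@(1,0) -> caps B=0 W=0
Move 5: B@(3,1) -> caps B=0 W=0
Move 6: W@(1,2) -> caps B=0 W=0
Move 7: B@(0,1) -> caps B=0 W=0
Move 8: W@(1,1) -> caps B=0 W=0
Move 9: B@(2,1) -> caps B=0 W=0
Move 10: W@(0,3) -> caps B=0 W=1
Move 11: B@(0,2) -> caps B=0 W=1
Move 12: W@(2,2) -> caps B=0 W=1

Answer: 0 1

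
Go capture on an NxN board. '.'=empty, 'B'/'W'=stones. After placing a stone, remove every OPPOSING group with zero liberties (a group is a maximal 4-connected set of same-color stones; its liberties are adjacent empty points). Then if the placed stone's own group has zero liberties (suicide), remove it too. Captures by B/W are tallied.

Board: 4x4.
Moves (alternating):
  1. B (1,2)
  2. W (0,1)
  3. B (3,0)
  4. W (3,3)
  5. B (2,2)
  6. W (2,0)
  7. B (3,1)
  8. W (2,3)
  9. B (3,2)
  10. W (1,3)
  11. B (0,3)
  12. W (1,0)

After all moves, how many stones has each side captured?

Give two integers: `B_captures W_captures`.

Answer: 3 0

Derivation:
Move 1: B@(1,2) -> caps B=0 W=0
Move 2: W@(0,1) -> caps B=0 W=0
Move 3: B@(3,0) -> caps B=0 W=0
Move 4: W@(3,3) -> caps B=0 W=0
Move 5: B@(2,2) -> caps B=0 W=0
Move 6: W@(2,0) -> caps B=0 W=0
Move 7: B@(3,1) -> caps B=0 W=0
Move 8: W@(2,3) -> caps B=0 W=0
Move 9: B@(3,2) -> caps B=0 W=0
Move 10: W@(1,3) -> caps B=0 W=0
Move 11: B@(0,3) -> caps B=3 W=0
Move 12: W@(1,0) -> caps B=3 W=0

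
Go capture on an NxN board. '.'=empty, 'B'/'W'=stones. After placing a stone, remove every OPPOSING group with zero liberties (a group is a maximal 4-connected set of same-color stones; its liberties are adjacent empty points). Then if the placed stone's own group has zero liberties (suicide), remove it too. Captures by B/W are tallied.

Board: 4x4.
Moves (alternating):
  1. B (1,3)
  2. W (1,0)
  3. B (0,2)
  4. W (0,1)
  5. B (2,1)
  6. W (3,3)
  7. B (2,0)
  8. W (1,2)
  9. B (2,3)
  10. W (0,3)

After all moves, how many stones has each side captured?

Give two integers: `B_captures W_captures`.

Answer: 0 1

Derivation:
Move 1: B@(1,3) -> caps B=0 W=0
Move 2: W@(1,0) -> caps B=0 W=0
Move 3: B@(0,2) -> caps B=0 W=0
Move 4: W@(0,1) -> caps B=0 W=0
Move 5: B@(2,1) -> caps B=0 W=0
Move 6: W@(3,3) -> caps B=0 W=0
Move 7: B@(2,0) -> caps B=0 W=0
Move 8: W@(1,2) -> caps B=0 W=0
Move 9: B@(2,3) -> caps B=0 W=0
Move 10: W@(0,3) -> caps B=0 W=1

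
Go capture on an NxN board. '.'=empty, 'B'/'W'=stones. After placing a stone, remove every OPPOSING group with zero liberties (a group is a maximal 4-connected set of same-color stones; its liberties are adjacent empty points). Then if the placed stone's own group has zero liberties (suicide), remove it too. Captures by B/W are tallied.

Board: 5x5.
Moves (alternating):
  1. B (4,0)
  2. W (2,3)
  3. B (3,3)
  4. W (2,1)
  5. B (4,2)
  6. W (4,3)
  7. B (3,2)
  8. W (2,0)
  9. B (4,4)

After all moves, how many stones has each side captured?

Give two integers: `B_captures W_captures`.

Move 1: B@(4,0) -> caps B=0 W=0
Move 2: W@(2,3) -> caps B=0 W=0
Move 3: B@(3,3) -> caps B=0 W=0
Move 4: W@(2,1) -> caps B=0 W=0
Move 5: B@(4,2) -> caps B=0 W=0
Move 6: W@(4,3) -> caps B=0 W=0
Move 7: B@(3,2) -> caps B=0 W=0
Move 8: W@(2,0) -> caps B=0 W=0
Move 9: B@(4,4) -> caps B=1 W=0

Answer: 1 0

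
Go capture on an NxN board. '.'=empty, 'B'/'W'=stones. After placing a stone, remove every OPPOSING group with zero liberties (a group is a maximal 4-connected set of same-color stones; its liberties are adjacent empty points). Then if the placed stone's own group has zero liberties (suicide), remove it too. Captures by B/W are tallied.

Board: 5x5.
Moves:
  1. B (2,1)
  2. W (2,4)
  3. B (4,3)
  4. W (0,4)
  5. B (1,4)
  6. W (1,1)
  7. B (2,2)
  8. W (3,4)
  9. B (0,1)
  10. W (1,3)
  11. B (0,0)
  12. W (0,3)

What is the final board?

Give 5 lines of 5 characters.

Answer: BB.WW
.W.W.
.BB.W
....W
...B.

Derivation:
Move 1: B@(2,1) -> caps B=0 W=0
Move 2: W@(2,4) -> caps B=0 W=0
Move 3: B@(4,3) -> caps B=0 W=0
Move 4: W@(0,4) -> caps B=0 W=0
Move 5: B@(1,4) -> caps B=0 W=0
Move 6: W@(1,1) -> caps B=0 W=0
Move 7: B@(2,2) -> caps B=0 W=0
Move 8: W@(3,4) -> caps B=0 W=0
Move 9: B@(0,1) -> caps B=0 W=0
Move 10: W@(1,3) -> caps B=0 W=1
Move 11: B@(0,0) -> caps B=0 W=1
Move 12: W@(0,3) -> caps B=0 W=1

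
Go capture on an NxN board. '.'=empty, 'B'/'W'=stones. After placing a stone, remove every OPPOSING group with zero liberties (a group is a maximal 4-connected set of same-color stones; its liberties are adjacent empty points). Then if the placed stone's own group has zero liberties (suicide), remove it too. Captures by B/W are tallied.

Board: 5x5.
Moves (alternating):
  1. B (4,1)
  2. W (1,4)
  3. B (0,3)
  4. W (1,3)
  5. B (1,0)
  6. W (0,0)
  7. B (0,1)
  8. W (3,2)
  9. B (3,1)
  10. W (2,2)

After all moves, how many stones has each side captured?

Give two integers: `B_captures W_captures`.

Answer: 1 0

Derivation:
Move 1: B@(4,1) -> caps B=0 W=0
Move 2: W@(1,4) -> caps B=0 W=0
Move 3: B@(0,3) -> caps B=0 W=0
Move 4: W@(1,3) -> caps B=0 W=0
Move 5: B@(1,0) -> caps B=0 W=0
Move 6: W@(0,0) -> caps B=0 W=0
Move 7: B@(0,1) -> caps B=1 W=0
Move 8: W@(3,2) -> caps B=1 W=0
Move 9: B@(3,1) -> caps B=1 W=0
Move 10: W@(2,2) -> caps B=1 W=0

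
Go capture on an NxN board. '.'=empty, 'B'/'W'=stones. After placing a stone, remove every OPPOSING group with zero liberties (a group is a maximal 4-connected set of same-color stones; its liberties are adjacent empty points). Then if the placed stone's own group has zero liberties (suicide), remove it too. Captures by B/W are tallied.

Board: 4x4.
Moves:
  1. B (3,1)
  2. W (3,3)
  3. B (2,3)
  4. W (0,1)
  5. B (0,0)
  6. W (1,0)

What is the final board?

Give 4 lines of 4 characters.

Move 1: B@(3,1) -> caps B=0 W=0
Move 2: W@(3,3) -> caps B=0 W=0
Move 3: B@(2,3) -> caps B=0 W=0
Move 4: W@(0,1) -> caps B=0 W=0
Move 5: B@(0,0) -> caps B=0 W=0
Move 6: W@(1,0) -> caps B=0 W=1

Answer: .W..
W...
...B
.B.W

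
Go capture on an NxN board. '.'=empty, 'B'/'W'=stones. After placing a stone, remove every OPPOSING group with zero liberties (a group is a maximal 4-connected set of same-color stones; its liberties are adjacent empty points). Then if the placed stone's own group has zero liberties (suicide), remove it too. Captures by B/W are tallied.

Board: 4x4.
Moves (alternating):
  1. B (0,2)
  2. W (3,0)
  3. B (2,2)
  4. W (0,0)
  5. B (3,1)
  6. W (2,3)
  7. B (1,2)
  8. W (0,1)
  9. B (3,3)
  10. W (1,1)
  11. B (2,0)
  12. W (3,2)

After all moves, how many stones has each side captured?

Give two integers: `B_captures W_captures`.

Move 1: B@(0,2) -> caps B=0 W=0
Move 2: W@(3,0) -> caps B=0 W=0
Move 3: B@(2,2) -> caps B=0 W=0
Move 4: W@(0,0) -> caps B=0 W=0
Move 5: B@(3,1) -> caps B=0 W=0
Move 6: W@(2,3) -> caps B=0 W=0
Move 7: B@(1,2) -> caps B=0 W=0
Move 8: W@(0,1) -> caps B=0 W=0
Move 9: B@(3,3) -> caps B=0 W=0
Move 10: W@(1,1) -> caps B=0 W=0
Move 11: B@(2,0) -> caps B=1 W=0
Move 12: W@(3,2) -> caps B=1 W=1

Answer: 1 1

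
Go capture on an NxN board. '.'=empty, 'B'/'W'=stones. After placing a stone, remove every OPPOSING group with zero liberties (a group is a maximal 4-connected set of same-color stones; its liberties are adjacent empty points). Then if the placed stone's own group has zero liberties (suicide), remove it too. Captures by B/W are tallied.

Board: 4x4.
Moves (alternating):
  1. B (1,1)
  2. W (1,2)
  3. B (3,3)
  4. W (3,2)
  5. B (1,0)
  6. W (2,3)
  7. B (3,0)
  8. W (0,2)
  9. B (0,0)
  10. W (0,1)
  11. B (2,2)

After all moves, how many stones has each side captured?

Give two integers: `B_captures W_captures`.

Move 1: B@(1,1) -> caps B=0 W=0
Move 2: W@(1,2) -> caps B=0 W=0
Move 3: B@(3,3) -> caps B=0 W=0
Move 4: W@(3,2) -> caps B=0 W=0
Move 5: B@(1,0) -> caps B=0 W=0
Move 6: W@(2,3) -> caps B=0 W=1
Move 7: B@(3,0) -> caps B=0 W=1
Move 8: W@(0,2) -> caps B=0 W=1
Move 9: B@(0,0) -> caps B=0 W=1
Move 10: W@(0,1) -> caps B=0 W=1
Move 11: B@(2,2) -> caps B=0 W=1

Answer: 0 1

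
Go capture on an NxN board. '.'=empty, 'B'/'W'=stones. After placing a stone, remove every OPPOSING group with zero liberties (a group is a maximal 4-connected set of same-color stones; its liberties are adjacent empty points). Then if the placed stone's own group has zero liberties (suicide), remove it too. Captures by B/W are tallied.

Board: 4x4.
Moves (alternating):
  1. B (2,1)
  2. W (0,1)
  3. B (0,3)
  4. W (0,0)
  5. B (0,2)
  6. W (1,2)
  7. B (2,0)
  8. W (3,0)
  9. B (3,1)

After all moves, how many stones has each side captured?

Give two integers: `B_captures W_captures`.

Move 1: B@(2,1) -> caps B=0 W=0
Move 2: W@(0,1) -> caps B=0 W=0
Move 3: B@(0,3) -> caps B=0 W=0
Move 4: W@(0,0) -> caps B=0 W=0
Move 5: B@(0,2) -> caps B=0 W=0
Move 6: W@(1,2) -> caps B=0 W=0
Move 7: B@(2,0) -> caps B=0 W=0
Move 8: W@(3,0) -> caps B=0 W=0
Move 9: B@(3,1) -> caps B=1 W=0

Answer: 1 0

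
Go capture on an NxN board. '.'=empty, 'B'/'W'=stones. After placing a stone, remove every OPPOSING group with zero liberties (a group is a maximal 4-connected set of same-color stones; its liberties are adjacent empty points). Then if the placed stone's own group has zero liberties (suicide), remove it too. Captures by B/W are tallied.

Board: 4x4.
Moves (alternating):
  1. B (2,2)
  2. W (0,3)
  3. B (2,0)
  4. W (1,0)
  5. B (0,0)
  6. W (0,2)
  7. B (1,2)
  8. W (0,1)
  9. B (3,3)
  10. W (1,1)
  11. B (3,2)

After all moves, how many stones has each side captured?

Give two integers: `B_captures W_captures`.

Move 1: B@(2,2) -> caps B=0 W=0
Move 2: W@(0,3) -> caps B=0 W=0
Move 3: B@(2,0) -> caps B=0 W=0
Move 4: W@(1,0) -> caps B=0 W=0
Move 5: B@(0,0) -> caps B=0 W=0
Move 6: W@(0,2) -> caps B=0 W=0
Move 7: B@(1,2) -> caps B=0 W=0
Move 8: W@(0,1) -> caps B=0 W=1
Move 9: B@(3,3) -> caps B=0 W=1
Move 10: W@(1,1) -> caps B=0 W=1
Move 11: B@(3,2) -> caps B=0 W=1

Answer: 0 1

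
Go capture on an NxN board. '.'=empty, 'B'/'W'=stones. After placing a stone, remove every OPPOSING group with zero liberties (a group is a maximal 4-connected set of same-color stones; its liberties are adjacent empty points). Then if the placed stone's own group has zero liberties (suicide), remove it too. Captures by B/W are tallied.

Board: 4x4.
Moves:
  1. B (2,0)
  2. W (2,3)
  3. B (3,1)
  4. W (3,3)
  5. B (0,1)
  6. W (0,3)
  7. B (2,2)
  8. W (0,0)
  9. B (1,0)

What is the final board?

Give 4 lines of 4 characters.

Answer: .B.W
B...
B.BW
.B.W

Derivation:
Move 1: B@(2,0) -> caps B=0 W=0
Move 2: W@(2,3) -> caps B=0 W=0
Move 3: B@(3,1) -> caps B=0 W=0
Move 4: W@(3,3) -> caps B=0 W=0
Move 5: B@(0,1) -> caps B=0 W=0
Move 6: W@(0,3) -> caps B=0 W=0
Move 7: B@(2,2) -> caps B=0 W=0
Move 8: W@(0,0) -> caps B=0 W=0
Move 9: B@(1,0) -> caps B=1 W=0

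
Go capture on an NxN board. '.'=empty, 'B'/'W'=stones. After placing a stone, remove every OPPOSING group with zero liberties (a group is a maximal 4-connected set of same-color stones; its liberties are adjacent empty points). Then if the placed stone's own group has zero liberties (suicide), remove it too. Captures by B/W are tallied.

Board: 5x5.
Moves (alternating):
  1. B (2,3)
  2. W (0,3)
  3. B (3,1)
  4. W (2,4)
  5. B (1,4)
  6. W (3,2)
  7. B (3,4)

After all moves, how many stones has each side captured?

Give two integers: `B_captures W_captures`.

Move 1: B@(2,3) -> caps B=0 W=0
Move 2: W@(0,3) -> caps B=0 W=0
Move 3: B@(3,1) -> caps B=0 W=0
Move 4: W@(2,4) -> caps B=0 W=0
Move 5: B@(1,4) -> caps B=0 W=0
Move 6: W@(3,2) -> caps B=0 W=0
Move 7: B@(3,4) -> caps B=1 W=0

Answer: 1 0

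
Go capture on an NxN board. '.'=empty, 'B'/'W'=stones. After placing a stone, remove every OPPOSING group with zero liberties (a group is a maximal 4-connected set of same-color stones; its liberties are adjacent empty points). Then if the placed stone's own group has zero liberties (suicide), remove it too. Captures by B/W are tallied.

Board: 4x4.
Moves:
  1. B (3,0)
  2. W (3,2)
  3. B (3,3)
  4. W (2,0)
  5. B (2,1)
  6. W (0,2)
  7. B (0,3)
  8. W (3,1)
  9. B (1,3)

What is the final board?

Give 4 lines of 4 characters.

Move 1: B@(3,0) -> caps B=0 W=0
Move 2: W@(3,2) -> caps B=0 W=0
Move 3: B@(3,3) -> caps B=0 W=0
Move 4: W@(2,0) -> caps B=0 W=0
Move 5: B@(2,1) -> caps B=0 W=0
Move 6: W@(0,2) -> caps B=0 W=0
Move 7: B@(0,3) -> caps B=0 W=0
Move 8: W@(3,1) -> caps B=0 W=1
Move 9: B@(1,3) -> caps B=0 W=1

Answer: ..WB
...B
WB..
.WWB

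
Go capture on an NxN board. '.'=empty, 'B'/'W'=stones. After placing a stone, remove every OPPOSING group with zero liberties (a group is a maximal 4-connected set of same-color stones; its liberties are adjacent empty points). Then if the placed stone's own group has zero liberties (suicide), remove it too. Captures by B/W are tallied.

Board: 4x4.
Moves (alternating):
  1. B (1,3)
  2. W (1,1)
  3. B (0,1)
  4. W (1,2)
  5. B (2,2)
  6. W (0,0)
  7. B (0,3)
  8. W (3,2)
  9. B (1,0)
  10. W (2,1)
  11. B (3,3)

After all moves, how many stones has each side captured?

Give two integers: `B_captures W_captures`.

Answer: 1 0

Derivation:
Move 1: B@(1,3) -> caps B=0 W=0
Move 2: W@(1,1) -> caps B=0 W=0
Move 3: B@(0,1) -> caps B=0 W=0
Move 4: W@(1,2) -> caps B=0 W=0
Move 5: B@(2,2) -> caps B=0 W=0
Move 6: W@(0,0) -> caps B=0 W=0
Move 7: B@(0,3) -> caps B=0 W=0
Move 8: W@(3,2) -> caps B=0 W=0
Move 9: B@(1,0) -> caps B=1 W=0
Move 10: W@(2,1) -> caps B=1 W=0
Move 11: B@(3,3) -> caps B=1 W=0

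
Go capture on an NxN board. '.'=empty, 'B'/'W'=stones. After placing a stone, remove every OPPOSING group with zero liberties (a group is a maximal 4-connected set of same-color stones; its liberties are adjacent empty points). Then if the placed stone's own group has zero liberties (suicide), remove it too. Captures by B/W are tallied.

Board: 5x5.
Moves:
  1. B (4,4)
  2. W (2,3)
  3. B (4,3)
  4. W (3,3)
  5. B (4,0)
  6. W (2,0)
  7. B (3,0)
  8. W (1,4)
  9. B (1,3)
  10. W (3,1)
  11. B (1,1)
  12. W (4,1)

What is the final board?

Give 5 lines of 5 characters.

Move 1: B@(4,4) -> caps B=0 W=0
Move 2: W@(2,3) -> caps B=0 W=0
Move 3: B@(4,3) -> caps B=0 W=0
Move 4: W@(3,3) -> caps B=0 W=0
Move 5: B@(4,0) -> caps B=0 W=0
Move 6: W@(2,0) -> caps B=0 W=0
Move 7: B@(3,0) -> caps B=0 W=0
Move 8: W@(1,4) -> caps B=0 W=0
Move 9: B@(1,3) -> caps B=0 W=0
Move 10: W@(3,1) -> caps B=0 W=0
Move 11: B@(1,1) -> caps B=0 W=0
Move 12: W@(4,1) -> caps B=0 W=2

Answer: .....
.B.BW
W..W.
.W.W.
.W.BB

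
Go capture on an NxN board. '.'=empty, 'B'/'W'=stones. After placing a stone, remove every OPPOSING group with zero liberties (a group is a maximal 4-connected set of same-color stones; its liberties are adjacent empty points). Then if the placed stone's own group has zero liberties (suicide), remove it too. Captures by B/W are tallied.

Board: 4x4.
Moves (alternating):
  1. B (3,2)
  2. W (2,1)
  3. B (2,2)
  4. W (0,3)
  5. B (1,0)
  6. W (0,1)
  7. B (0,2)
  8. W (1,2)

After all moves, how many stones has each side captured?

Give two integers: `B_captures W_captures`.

Answer: 0 1

Derivation:
Move 1: B@(3,2) -> caps B=0 W=0
Move 2: W@(2,1) -> caps B=0 W=0
Move 3: B@(2,2) -> caps B=0 W=0
Move 4: W@(0,3) -> caps B=0 W=0
Move 5: B@(1,0) -> caps B=0 W=0
Move 6: W@(0,1) -> caps B=0 W=0
Move 7: B@(0,2) -> caps B=0 W=0
Move 8: W@(1,2) -> caps B=0 W=1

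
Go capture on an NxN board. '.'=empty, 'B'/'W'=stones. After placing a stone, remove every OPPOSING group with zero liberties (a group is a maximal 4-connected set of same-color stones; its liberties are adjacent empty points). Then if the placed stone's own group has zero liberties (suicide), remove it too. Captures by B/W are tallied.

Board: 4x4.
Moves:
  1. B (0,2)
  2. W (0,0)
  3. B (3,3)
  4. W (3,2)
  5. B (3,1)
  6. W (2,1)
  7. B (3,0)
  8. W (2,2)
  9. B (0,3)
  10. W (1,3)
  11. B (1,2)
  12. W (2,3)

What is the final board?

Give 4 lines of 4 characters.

Answer: W.BB
..BW
.WWW
BBW.

Derivation:
Move 1: B@(0,2) -> caps B=0 W=0
Move 2: W@(0,0) -> caps B=0 W=0
Move 3: B@(3,3) -> caps B=0 W=0
Move 4: W@(3,2) -> caps B=0 W=0
Move 5: B@(3,1) -> caps B=0 W=0
Move 6: W@(2,1) -> caps B=0 W=0
Move 7: B@(3,0) -> caps B=0 W=0
Move 8: W@(2,2) -> caps B=0 W=0
Move 9: B@(0,3) -> caps B=0 W=0
Move 10: W@(1,3) -> caps B=0 W=0
Move 11: B@(1,2) -> caps B=0 W=0
Move 12: W@(2,3) -> caps B=0 W=1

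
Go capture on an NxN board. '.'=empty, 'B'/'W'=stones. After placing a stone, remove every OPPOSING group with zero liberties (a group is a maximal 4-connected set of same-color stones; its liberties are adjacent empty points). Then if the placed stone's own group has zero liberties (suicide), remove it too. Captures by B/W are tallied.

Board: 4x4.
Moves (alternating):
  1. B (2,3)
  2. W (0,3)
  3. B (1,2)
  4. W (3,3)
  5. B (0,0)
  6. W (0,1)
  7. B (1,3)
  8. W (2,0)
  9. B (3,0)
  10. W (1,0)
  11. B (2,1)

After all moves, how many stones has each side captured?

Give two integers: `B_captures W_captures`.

Answer: 0 1

Derivation:
Move 1: B@(2,3) -> caps B=0 W=0
Move 2: W@(0,3) -> caps B=0 W=0
Move 3: B@(1,2) -> caps B=0 W=0
Move 4: W@(3,3) -> caps B=0 W=0
Move 5: B@(0,0) -> caps B=0 W=0
Move 6: W@(0,1) -> caps B=0 W=0
Move 7: B@(1,3) -> caps B=0 W=0
Move 8: W@(2,0) -> caps B=0 W=0
Move 9: B@(3,0) -> caps B=0 W=0
Move 10: W@(1,0) -> caps B=0 W=1
Move 11: B@(2,1) -> caps B=0 W=1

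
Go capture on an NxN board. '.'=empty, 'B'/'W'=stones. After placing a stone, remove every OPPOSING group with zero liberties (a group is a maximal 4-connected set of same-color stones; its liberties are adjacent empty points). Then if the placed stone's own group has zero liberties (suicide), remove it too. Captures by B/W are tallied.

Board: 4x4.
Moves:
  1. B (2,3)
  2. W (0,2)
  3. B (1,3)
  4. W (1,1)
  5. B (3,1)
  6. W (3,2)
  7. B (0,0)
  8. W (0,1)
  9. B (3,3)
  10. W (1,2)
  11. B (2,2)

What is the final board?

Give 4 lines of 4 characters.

Answer: BWW.
.WWB
..BB
.B.B

Derivation:
Move 1: B@(2,3) -> caps B=0 W=0
Move 2: W@(0,2) -> caps B=0 W=0
Move 3: B@(1,3) -> caps B=0 W=0
Move 4: W@(1,1) -> caps B=0 W=0
Move 5: B@(3,1) -> caps B=0 W=0
Move 6: W@(3,2) -> caps B=0 W=0
Move 7: B@(0,0) -> caps B=0 W=0
Move 8: W@(0,1) -> caps B=0 W=0
Move 9: B@(3,3) -> caps B=0 W=0
Move 10: W@(1,2) -> caps B=0 W=0
Move 11: B@(2,2) -> caps B=1 W=0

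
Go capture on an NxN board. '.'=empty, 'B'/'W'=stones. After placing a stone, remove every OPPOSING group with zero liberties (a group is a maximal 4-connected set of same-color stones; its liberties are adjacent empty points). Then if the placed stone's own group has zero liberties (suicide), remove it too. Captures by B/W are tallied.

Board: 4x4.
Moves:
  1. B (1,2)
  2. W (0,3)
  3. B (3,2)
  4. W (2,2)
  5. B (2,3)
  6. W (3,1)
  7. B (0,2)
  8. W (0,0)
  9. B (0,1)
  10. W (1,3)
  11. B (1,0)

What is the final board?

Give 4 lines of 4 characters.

Move 1: B@(1,2) -> caps B=0 W=0
Move 2: W@(0,3) -> caps B=0 W=0
Move 3: B@(3,2) -> caps B=0 W=0
Move 4: W@(2,2) -> caps B=0 W=0
Move 5: B@(2,3) -> caps B=0 W=0
Move 6: W@(3,1) -> caps B=0 W=0
Move 7: B@(0,2) -> caps B=0 W=0
Move 8: W@(0,0) -> caps B=0 W=0
Move 9: B@(0,1) -> caps B=0 W=0
Move 10: W@(1,3) -> caps B=0 W=0
Move 11: B@(1,0) -> caps B=1 W=0

Answer: .BB.
B.B.
..WB
.WB.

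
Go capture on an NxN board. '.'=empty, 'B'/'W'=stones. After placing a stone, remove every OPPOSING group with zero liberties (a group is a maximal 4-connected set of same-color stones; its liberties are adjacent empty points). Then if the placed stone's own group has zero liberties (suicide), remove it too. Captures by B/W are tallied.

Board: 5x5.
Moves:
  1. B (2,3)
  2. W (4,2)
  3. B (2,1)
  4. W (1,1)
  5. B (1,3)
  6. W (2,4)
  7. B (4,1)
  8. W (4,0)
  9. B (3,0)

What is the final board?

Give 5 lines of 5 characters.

Answer: .....
.W.B.
.B.BW
B....
.BW..

Derivation:
Move 1: B@(2,3) -> caps B=0 W=0
Move 2: W@(4,2) -> caps B=0 W=0
Move 3: B@(2,1) -> caps B=0 W=0
Move 4: W@(1,1) -> caps B=0 W=0
Move 5: B@(1,3) -> caps B=0 W=0
Move 6: W@(2,4) -> caps B=0 W=0
Move 7: B@(4,1) -> caps B=0 W=0
Move 8: W@(4,0) -> caps B=0 W=0
Move 9: B@(3,0) -> caps B=1 W=0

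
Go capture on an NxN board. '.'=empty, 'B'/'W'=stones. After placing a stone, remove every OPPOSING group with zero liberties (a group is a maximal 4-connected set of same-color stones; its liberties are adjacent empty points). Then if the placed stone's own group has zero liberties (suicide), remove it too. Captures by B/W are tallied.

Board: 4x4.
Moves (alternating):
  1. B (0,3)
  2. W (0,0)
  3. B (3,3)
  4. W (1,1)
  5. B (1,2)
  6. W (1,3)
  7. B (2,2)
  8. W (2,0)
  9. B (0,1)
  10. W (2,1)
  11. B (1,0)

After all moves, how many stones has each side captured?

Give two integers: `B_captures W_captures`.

Move 1: B@(0,3) -> caps B=0 W=0
Move 2: W@(0,0) -> caps B=0 W=0
Move 3: B@(3,3) -> caps B=0 W=0
Move 4: W@(1,1) -> caps B=0 W=0
Move 5: B@(1,2) -> caps B=0 W=0
Move 6: W@(1,3) -> caps B=0 W=0
Move 7: B@(2,2) -> caps B=0 W=0
Move 8: W@(2,0) -> caps B=0 W=0
Move 9: B@(0,1) -> caps B=0 W=0
Move 10: W@(2,1) -> caps B=0 W=0
Move 11: B@(1,0) -> caps B=1 W=0

Answer: 1 0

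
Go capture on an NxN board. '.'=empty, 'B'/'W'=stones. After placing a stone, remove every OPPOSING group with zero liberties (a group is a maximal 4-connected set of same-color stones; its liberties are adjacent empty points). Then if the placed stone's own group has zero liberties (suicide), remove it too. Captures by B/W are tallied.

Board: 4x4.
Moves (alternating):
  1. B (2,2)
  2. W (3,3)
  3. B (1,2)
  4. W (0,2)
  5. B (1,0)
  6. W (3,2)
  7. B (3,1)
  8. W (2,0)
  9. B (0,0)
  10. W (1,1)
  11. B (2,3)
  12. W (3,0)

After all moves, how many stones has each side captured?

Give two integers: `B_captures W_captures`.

Move 1: B@(2,2) -> caps B=0 W=0
Move 2: W@(3,3) -> caps B=0 W=0
Move 3: B@(1,2) -> caps B=0 W=0
Move 4: W@(0,2) -> caps B=0 W=0
Move 5: B@(1,0) -> caps B=0 W=0
Move 6: W@(3,2) -> caps B=0 W=0
Move 7: B@(3,1) -> caps B=0 W=0
Move 8: W@(2,0) -> caps B=0 W=0
Move 9: B@(0,0) -> caps B=0 W=0
Move 10: W@(1,1) -> caps B=0 W=0
Move 11: B@(2,3) -> caps B=2 W=0
Move 12: W@(3,0) -> caps B=2 W=0

Answer: 2 0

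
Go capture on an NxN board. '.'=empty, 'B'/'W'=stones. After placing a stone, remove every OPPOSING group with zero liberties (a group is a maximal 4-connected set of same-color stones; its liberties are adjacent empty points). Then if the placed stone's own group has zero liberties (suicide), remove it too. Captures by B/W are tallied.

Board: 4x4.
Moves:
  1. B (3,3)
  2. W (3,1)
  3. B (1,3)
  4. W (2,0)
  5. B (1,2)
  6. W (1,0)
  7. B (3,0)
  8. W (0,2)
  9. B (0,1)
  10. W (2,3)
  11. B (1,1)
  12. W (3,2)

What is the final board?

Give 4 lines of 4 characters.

Answer: .BW.
WBBB
W..W
.WW.

Derivation:
Move 1: B@(3,3) -> caps B=0 W=0
Move 2: W@(3,1) -> caps B=0 W=0
Move 3: B@(1,3) -> caps B=0 W=0
Move 4: W@(2,0) -> caps B=0 W=0
Move 5: B@(1,2) -> caps B=0 W=0
Move 6: W@(1,0) -> caps B=0 W=0
Move 7: B@(3,0) -> caps B=0 W=0
Move 8: W@(0,2) -> caps B=0 W=0
Move 9: B@(0,1) -> caps B=0 W=0
Move 10: W@(2,3) -> caps B=0 W=0
Move 11: B@(1,1) -> caps B=0 W=0
Move 12: W@(3,2) -> caps B=0 W=1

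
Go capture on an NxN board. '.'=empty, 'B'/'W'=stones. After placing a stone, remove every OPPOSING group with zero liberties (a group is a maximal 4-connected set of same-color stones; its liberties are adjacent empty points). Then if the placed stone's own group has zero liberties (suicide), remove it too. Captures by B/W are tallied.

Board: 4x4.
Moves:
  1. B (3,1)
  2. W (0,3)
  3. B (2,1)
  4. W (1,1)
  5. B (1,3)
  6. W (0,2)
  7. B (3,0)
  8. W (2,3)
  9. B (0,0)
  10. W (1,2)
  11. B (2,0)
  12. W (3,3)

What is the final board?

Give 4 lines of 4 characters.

Move 1: B@(3,1) -> caps B=0 W=0
Move 2: W@(0,3) -> caps B=0 W=0
Move 3: B@(2,1) -> caps B=0 W=0
Move 4: W@(1,1) -> caps B=0 W=0
Move 5: B@(1,3) -> caps B=0 W=0
Move 6: W@(0,2) -> caps B=0 W=0
Move 7: B@(3,0) -> caps B=0 W=0
Move 8: W@(2,3) -> caps B=0 W=0
Move 9: B@(0,0) -> caps B=0 W=0
Move 10: W@(1,2) -> caps B=0 W=1
Move 11: B@(2,0) -> caps B=0 W=1
Move 12: W@(3,3) -> caps B=0 W=1

Answer: B.WW
.WW.
BB.W
BB.W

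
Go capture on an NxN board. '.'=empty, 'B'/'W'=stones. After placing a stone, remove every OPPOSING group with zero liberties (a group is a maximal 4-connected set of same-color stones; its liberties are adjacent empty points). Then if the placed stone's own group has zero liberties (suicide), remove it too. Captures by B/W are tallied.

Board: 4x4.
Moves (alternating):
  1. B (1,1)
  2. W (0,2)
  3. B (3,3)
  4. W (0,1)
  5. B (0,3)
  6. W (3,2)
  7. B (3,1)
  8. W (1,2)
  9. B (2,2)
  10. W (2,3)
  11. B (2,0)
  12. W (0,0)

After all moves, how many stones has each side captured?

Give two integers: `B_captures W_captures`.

Answer: 1 0

Derivation:
Move 1: B@(1,1) -> caps B=0 W=0
Move 2: W@(0,2) -> caps B=0 W=0
Move 3: B@(3,3) -> caps B=0 W=0
Move 4: W@(0,1) -> caps B=0 W=0
Move 5: B@(0,3) -> caps B=0 W=0
Move 6: W@(3,2) -> caps B=0 W=0
Move 7: B@(3,1) -> caps B=0 W=0
Move 8: W@(1,2) -> caps B=0 W=0
Move 9: B@(2,2) -> caps B=1 W=0
Move 10: W@(2,3) -> caps B=1 W=0
Move 11: B@(2,0) -> caps B=1 W=0
Move 12: W@(0,0) -> caps B=1 W=0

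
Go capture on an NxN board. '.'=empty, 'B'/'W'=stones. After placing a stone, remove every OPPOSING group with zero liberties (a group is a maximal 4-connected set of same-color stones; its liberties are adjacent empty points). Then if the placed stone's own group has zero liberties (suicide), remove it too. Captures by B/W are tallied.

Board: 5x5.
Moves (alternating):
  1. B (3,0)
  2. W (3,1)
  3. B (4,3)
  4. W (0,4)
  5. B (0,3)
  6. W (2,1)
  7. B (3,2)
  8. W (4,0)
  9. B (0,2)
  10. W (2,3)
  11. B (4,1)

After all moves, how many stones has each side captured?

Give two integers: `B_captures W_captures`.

Answer: 1 0

Derivation:
Move 1: B@(3,0) -> caps B=0 W=0
Move 2: W@(3,1) -> caps B=0 W=0
Move 3: B@(4,3) -> caps B=0 W=0
Move 4: W@(0,4) -> caps B=0 W=0
Move 5: B@(0,3) -> caps B=0 W=0
Move 6: W@(2,1) -> caps B=0 W=0
Move 7: B@(3,2) -> caps B=0 W=0
Move 8: W@(4,0) -> caps B=0 W=0
Move 9: B@(0,2) -> caps B=0 W=0
Move 10: W@(2,3) -> caps B=0 W=0
Move 11: B@(4,1) -> caps B=1 W=0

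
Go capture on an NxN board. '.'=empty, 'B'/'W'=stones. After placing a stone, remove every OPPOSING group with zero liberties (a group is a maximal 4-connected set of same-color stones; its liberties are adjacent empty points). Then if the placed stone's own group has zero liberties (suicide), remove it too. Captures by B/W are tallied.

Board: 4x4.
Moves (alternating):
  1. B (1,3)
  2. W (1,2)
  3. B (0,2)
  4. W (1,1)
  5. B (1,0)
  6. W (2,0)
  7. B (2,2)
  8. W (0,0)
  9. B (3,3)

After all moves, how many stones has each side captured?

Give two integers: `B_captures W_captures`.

Move 1: B@(1,3) -> caps B=0 W=0
Move 2: W@(1,2) -> caps B=0 W=0
Move 3: B@(0,2) -> caps B=0 W=0
Move 4: W@(1,1) -> caps B=0 W=0
Move 5: B@(1,0) -> caps B=0 W=0
Move 6: W@(2,0) -> caps B=0 W=0
Move 7: B@(2,2) -> caps B=0 W=0
Move 8: W@(0,0) -> caps B=0 W=1
Move 9: B@(3,3) -> caps B=0 W=1

Answer: 0 1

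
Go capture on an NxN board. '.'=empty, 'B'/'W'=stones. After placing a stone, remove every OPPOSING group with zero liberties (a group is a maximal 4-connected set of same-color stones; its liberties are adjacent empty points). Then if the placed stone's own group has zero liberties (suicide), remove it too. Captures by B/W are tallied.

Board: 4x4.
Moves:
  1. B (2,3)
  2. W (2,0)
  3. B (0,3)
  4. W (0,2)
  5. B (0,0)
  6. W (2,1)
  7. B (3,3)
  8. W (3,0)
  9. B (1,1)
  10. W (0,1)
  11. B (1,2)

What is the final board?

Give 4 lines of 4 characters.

Answer: B..B
.BB.
WW.B
W..B

Derivation:
Move 1: B@(2,3) -> caps B=0 W=0
Move 2: W@(2,0) -> caps B=0 W=0
Move 3: B@(0,3) -> caps B=0 W=0
Move 4: W@(0,2) -> caps B=0 W=0
Move 5: B@(0,0) -> caps B=0 W=0
Move 6: W@(2,1) -> caps B=0 W=0
Move 7: B@(3,3) -> caps B=0 W=0
Move 8: W@(3,0) -> caps B=0 W=0
Move 9: B@(1,1) -> caps B=0 W=0
Move 10: W@(0,1) -> caps B=0 W=0
Move 11: B@(1,2) -> caps B=2 W=0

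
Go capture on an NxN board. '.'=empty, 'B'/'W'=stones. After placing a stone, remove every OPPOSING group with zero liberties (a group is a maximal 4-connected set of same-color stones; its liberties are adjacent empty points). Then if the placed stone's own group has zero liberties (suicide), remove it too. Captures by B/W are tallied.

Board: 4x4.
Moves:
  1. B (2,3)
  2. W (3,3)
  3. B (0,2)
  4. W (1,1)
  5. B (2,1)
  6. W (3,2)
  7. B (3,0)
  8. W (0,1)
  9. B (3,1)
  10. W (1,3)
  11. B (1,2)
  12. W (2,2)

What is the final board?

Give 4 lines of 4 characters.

Move 1: B@(2,3) -> caps B=0 W=0
Move 2: W@(3,3) -> caps B=0 W=0
Move 3: B@(0,2) -> caps B=0 W=0
Move 4: W@(1,1) -> caps B=0 W=0
Move 5: B@(2,1) -> caps B=0 W=0
Move 6: W@(3,2) -> caps B=0 W=0
Move 7: B@(3,0) -> caps B=0 W=0
Move 8: W@(0,1) -> caps B=0 W=0
Move 9: B@(3,1) -> caps B=0 W=0
Move 10: W@(1,3) -> caps B=0 W=0
Move 11: B@(1,2) -> caps B=0 W=0
Move 12: W@(2,2) -> caps B=0 W=1

Answer: .WB.
.WBW
.BW.
BBWW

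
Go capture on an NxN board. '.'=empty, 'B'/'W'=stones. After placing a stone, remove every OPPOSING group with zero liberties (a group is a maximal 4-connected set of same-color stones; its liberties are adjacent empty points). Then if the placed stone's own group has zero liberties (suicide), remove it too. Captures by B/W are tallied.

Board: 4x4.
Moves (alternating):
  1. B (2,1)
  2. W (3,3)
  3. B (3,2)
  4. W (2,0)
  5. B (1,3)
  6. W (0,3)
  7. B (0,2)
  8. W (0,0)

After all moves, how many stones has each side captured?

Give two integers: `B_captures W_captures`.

Move 1: B@(2,1) -> caps B=0 W=0
Move 2: W@(3,3) -> caps B=0 W=0
Move 3: B@(3,2) -> caps B=0 W=0
Move 4: W@(2,0) -> caps B=0 W=0
Move 5: B@(1,3) -> caps B=0 W=0
Move 6: W@(0,3) -> caps B=0 W=0
Move 7: B@(0,2) -> caps B=1 W=0
Move 8: W@(0,0) -> caps B=1 W=0

Answer: 1 0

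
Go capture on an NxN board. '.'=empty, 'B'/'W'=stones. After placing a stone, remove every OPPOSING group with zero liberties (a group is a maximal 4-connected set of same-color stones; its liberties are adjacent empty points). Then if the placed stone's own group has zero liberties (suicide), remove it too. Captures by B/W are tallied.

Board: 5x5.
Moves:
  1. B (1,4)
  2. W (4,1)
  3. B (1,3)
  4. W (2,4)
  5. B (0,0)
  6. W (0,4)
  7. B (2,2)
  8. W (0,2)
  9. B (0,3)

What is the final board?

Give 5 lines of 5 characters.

Answer: B.WB.
...BB
..B.W
.....
.W...

Derivation:
Move 1: B@(1,4) -> caps B=0 W=0
Move 2: W@(4,1) -> caps B=0 W=0
Move 3: B@(1,3) -> caps B=0 W=0
Move 4: W@(2,4) -> caps B=0 W=0
Move 5: B@(0,0) -> caps B=0 W=0
Move 6: W@(0,4) -> caps B=0 W=0
Move 7: B@(2,2) -> caps B=0 W=0
Move 8: W@(0,2) -> caps B=0 W=0
Move 9: B@(0,3) -> caps B=1 W=0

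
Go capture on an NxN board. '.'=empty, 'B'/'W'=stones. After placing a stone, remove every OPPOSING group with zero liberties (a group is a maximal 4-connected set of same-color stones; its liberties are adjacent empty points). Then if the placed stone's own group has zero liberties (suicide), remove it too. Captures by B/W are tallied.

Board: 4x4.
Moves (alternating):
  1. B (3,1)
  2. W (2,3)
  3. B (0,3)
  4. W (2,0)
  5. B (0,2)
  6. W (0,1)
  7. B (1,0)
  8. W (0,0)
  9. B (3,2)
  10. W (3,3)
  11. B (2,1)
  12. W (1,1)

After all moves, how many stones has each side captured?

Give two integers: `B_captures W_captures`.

Move 1: B@(3,1) -> caps B=0 W=0
Move 2: W@(2,3) -> caps B=0 W=0
Move 3: B@(0,3) -> caps B=0 W=0
Move 4: W@(2,0) -> caps B=0 W=0
Move 5: B@(0,2) -> caps B=0 W=0
Move 6: W@(0,1) -> caps B=0 W=0
Move 7: B@(1,0) -> caps B=0 W=0
Move 8: W@(0,0) -> caps B=0 W=0
Move 9: B@(3,2) -> caps B=0 W=0
Move 10: W@(3,3) -> caps B=0 W=0
Move 11: B@(2,1) -> caps B=0 W=0
Move 12: W@(1,1) -> caps B=0 W=1

Answer: 0 1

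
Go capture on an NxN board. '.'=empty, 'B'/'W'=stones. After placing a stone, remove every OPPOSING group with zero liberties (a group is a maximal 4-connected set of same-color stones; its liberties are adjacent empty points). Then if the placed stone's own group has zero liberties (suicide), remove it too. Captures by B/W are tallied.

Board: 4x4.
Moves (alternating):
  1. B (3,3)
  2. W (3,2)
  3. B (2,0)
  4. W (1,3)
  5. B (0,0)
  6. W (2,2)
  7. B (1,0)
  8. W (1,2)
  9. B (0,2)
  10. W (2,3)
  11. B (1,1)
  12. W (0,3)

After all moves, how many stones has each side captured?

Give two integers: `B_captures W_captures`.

Answer: 0 1

Derivation:
Move 1: B@(3,3) -> caps B=0 W=0
Move 2: W@(3,2) -> caps B=0 W=0
Move 3: B@(2,0) -> caps B=0 W=0
Move 4: W@(1,3) -> caps B=0 W=0
Move 5: B@(0,0) -> caps B=0 W=0
Move 6: W@(2,2) -> caps B=0 W=0
Move 7: B@(1,0) -> caps B=0 W=0
Move 8: W@(1,2) -> caps B=0 W=0
Move 9: B@(0,2) -> caps B=0 W=0
Move 10: W@(2,3) -> caps B=0 W=1
Move 11: B@(1,1) -> caps B=0 W=1
Move 12: W@(0,3) -> caps B=0 W=1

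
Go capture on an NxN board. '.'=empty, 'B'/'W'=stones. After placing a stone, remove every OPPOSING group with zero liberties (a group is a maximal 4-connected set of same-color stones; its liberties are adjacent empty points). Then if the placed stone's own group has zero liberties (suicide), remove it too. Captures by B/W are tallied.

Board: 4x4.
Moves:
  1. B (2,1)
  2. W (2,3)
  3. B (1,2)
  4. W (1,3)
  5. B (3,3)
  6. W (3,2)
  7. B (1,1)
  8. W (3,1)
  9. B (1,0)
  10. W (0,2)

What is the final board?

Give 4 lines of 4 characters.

Answer: ..W.
BBBW
.B.W
.WW.

Derivation:
Move 1: B@(2,1) -> caps B=0 W=0
Move 2: W@(2,3) -> caps B=0 W=0
Move 3: B@(1,2) -> caps B=0 W=0
Move 4: W@(1,3) -> caps B=0 W=0
Move 5: B@(3,3) -> caps B=0 W=0
Move 6: W@(3,2) -> caps B=0 W=1
Move 7: B@(1,1) -> caps B=0 W=1
Move 8: W@(3,1) -> caps B=0 W=1
Move 9: B@(1,0) -> caps B=0 W=1
Move 10: W@(0,2) -> caps B=0 W=1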